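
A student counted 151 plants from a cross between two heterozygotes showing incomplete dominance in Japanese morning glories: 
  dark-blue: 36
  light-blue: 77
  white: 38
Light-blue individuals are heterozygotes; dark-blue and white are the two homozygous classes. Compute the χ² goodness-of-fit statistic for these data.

With incomplete dominance, a heterozygote × heterozygote cross gives a 1:2:1 phenotypic ratio.
Total ratio parts = 4. Expected numbers out of 151:
  dark-blue: 151 × 1/4 = 37.75
  light-blue: 151 × 2/4 = 75.5
  white: 151 × 1/4 = 37.75
χ² = Σ (O − E)² / E
  dark-blue: (36 − 37.75)² / 37.75 = 0.0811
  light-blue: (77 − 75.5)² / 75.5 = 0.0298
  white: (38 − 37.75)² / 37.75 = 0.0017
χ² = 0.0811 + 0.0298 + 0.0017 = 0.1126 ≈ 0.113

0.113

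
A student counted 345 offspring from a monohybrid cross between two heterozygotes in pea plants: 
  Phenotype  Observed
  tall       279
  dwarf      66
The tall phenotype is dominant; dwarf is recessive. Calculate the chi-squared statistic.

6.339

For a monohybrid cross between heterozygotes with complete dominance, the expected phenotypic ratio is 3:1.
Total ratio parts = 4. Expected numbers out of 345:
  tall: 345 × 3/4 = 258.75
  dwarf: 345 × 1/4 = 86.25
χ² = Σ (O − E)² / E
  tall: (279 − 258.75)² / 258.75 = 1.5848
  dwarf: (66 − 86.25)² / 86.25 = 4.7543
χ² = 1.5848 + 4.7543 = 6.3391 ≈ 6.339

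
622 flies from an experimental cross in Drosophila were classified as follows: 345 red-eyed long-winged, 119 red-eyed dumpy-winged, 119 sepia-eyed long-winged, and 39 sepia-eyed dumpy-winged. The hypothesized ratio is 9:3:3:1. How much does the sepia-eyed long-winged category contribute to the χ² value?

Under the 9:3:3:1 hypothesis (Σ ratio = 16, N = 622):
  red-eyed long-winged: 622 × 9/16 = 349.875
  red-eyed dumpy-winged: 622 × 3/16 = 116.625
  sepia-eyed long-winged: 622 × 3/16 = 116.625
  sepia-eyed dumpy-winged: 622 × 1/16 = 38.875
Contribution of sepia-eyed long-winged: (119 − 116.625)² / 116.625 = 0.0484

0.048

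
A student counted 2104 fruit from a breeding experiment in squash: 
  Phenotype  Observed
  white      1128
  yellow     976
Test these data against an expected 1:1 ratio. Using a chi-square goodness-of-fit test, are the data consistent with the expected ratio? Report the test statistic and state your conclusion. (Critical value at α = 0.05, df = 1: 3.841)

10.981; not consistent

Under the 1:1 hypothesis (Σ ratio = 2, N = 2104):
  white: 2104 × 1/2 = 1052
  yellow: 2104 × 1/2 = 1052
χ² = Σ (O − E)² / E
  white: (1128 − 1052)² / 1052 = 5.4905
  yellow: (976 − 1052)² / 1052 = 5.4905
χ² = 5.4905 + 5.4905 = 10.981
Degrees of freedom = 2 − 1 = 1; critical value at α = 0.05 is 3.841.
Since 10.981 > 3.841, we reject the null hypothesis — the data do not fit the 1:1 ratio.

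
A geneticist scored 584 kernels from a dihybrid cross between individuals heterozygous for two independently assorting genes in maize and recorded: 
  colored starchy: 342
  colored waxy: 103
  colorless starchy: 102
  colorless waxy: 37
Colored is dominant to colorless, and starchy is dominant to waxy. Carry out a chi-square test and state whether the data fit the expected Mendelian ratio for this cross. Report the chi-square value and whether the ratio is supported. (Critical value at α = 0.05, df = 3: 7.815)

A dihybrid F₂ with independent assortment and complete dominance at both loci gives a 9:3:3:1 phenotypic ratio.
Total ratio parts = 16. Expected numbers out of 584:
  colored starchy: 584 × 9/16 = 328.5
  colored waxy: 584 × 3/16 = 109.5
  colorless starchy: 584 × 3/16 = 109.5
  colorless waxy: 584 × 1/16 = 36.5
χ² = Σ (O − E)² / E
  colored starchy: (342 − 328.5)² / 328.5 = 0.5548
  colored waxy: (103 − 109.5)² / 109.5 = 0.3858
  colorless starchy: (102 − 109.5)² / 109.5 = 0.5137
  colorless waxy: (37 − 36.5)² / 36.5 = 0.0068
χ² = 0.5548 + 0.3858 + 0.5137 + 0.0068 = 1.4611 ≈ 1.461
Degrees of freedom = 4 − 1 = 3; critical value at α = 0.05 is 7.815.
Since 1.461 < 7.815, we fail to reject the null hypothesis — the data are consistent with the 9:3:3:1 ratio.

1.461; consistent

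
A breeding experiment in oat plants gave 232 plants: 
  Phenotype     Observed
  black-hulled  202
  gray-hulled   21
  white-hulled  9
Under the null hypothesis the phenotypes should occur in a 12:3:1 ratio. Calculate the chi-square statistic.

Total ratio parts = 16. Expected numbers out of 232:
  black-hulled: 232 × 12/16 = 174
  gray-hulled: 232 × 3/16 = 43.5
  white-hulled: 232 × 1/16 = 14.5
χ² = Σ (O − E)² / E
  black-hulled: (202 − 174)² / 174 = 4.5057
  gray-hulled: (21 − 43.5)² / 43.5 = 11.6379
  white-hulled: (9 − 14.5)² / 14.5 = 2.0862
χ² = 4.5057 + 11.6379 + 2.0862 = 18.2298 ≈ 18.230

18.230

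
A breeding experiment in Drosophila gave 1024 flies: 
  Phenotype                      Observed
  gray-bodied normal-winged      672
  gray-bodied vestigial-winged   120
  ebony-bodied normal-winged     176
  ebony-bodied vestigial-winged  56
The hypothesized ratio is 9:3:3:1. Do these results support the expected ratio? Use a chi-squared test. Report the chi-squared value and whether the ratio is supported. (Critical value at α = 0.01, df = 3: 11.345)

45.333; not consistent

Total ratio parts = 16. Expected numbers out of 1024:
  gray-bodied normal-winged: 1024 × 9/16 = 576
  gray-bodied vestigial-winged: 1024 × 3/16 = 192
  ebony-bodied normal-winged: 1024 × 3/16 = 192
  ebony-bodied vestigial-winged: 1024 × 1/16 = 64
χ² = Σ (O − E)² / E
  gray-bodied normal-winged: (672 − 576)² / 576 = 16.0000
  gray-bodied vestigial-winged: (120 − 192)² / 192 = 27.0000
  ebony-bodied normal-winged: (176 − 192)² / 192 = 1.3333
  ebony-bodied vestigial-winged: (56 − 64)² / 64 = 1.0000
χ² = 16.0000 + 27.0000 + 1.3333 + 1.0000 = 45.3333 ≈ 45.333
Degrees of freedom = 4 − 1 = 3; critical value at α = 0.01 is 11.345.
Since 45.333 > 11.345, we reject the null hypothesis — the data do not fit the 9:3:3:1 ratio.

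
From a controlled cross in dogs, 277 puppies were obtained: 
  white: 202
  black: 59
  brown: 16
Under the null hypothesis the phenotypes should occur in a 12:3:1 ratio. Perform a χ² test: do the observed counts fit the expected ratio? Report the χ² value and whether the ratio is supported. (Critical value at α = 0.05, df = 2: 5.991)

1.219; consistent

Expected counts for N = 277 under a 12:3:1 ratio (total parts = 16):
  white: 277 × 12/16 = 207.75
  black: 277 × 3/16 = 51.9375
  brown: 277 × 1/16 = 17.3125
χ² = Σ (O − E)² / E
  white: (202 − 207.75)² / 207.75 = 0.1591
  black: (59 − 51.9375)² / 51.9375 = 0.9604
  brown: (16 − 17.3125)² / 17.3125 = 0.0995
χ² = 0.1591 + 0.9604 + 0.0995 = 1.219
Degrees of freedom = 3 − 1 = 2; critical value at α = 0.05 is 5.991.
Since 1.219 < 5.991, we fail to reject the null hypothesis — the data are consistent with the 12:3:1 ratio.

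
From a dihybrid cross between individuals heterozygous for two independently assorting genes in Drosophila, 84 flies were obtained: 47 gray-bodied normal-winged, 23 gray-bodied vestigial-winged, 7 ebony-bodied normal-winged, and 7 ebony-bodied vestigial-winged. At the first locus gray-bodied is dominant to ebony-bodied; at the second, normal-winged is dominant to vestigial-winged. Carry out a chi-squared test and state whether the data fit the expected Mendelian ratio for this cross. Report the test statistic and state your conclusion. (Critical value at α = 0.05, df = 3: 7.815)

8.783; not consistent

A dihybrid F₂ with independent assortment and complete dominance at both loci gives a 9:3:3:1 phenotypic ratio.
The 9:3:3:1 ratio has 16 parts, so with N = 84 the expected counts are:
  gray-bodied normal-winged: 84 × 9/16 = 47.25
  gray-bodied vestigial-winged: 84 × 3/16 = 15.75
  ebony-bodied normal-winged: 84 × 3/16 = 15.75
  ebony-bodied vestigial-winged: 84 × 1/16 = 5.25
χ² = Σ (O − E)² / E
  gray-bodied normal-winged: (47 − 47.25)² / 47.25 = 0.0013
  gray-bodied vestigial-winged: (23 − 15.75)² / 15.75 = 3.3373
  ebony-bodied normal-winged: (7 − 15.75)² / 15.75 = 4.8611
  ebony-bodied vestigial-winged: (7 − 5.25)² / 5.25 = 0.5833
χ² = 0.0013 + 3.3373 + 4.8611 + 0.5833 = 8.783
Degrees of freedom = 4 − 1 = 3; critical value at α = 0.05 is 7.815.
Since 8.783 > 7.815, we reject the null hypothesis — the data do not fit the 9:3:3:1 ratio.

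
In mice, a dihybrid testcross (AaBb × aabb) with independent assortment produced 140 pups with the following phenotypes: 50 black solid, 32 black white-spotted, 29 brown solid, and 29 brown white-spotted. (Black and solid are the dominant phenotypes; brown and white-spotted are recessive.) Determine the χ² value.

8.743

A dihybrid testcross with independent assortment gives a 1:1:1:1 ratio.
Total ratio parts = 4. Expected numbers out of 140:
  black solid: 140 × 1/4 = 35
  black white-spotted: 140 × 1/4 = 35
  brown solid: 140 × 1/4 = 35
  brown white-spotted: 140 × 1/4 = 35
χ² = Σ (O − E)² / E
  black solid: (50 − 35)² / 35 = 6.4286
  black white-spotted: (32 − 35)² / 35 = 0.2571
  brown solid: (29 − 35)² / 35 = 1.0286
  brown white-spotted: (29 − 35)² / 35 = 1.0286
χ² = 6.4286 + 0.2571 + 1.0286 + 1.0286 = 8.7429 ≈ 8.743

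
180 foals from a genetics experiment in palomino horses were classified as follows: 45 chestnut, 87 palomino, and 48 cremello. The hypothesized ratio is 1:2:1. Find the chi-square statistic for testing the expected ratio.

0.300

The 1:2:1 ratio has 4 parts, so with N = 180 the expected counts are:
  chestnut: 180 × 1/4 = 45
  palomino: 180 × 2/4 = 90
  cremello: 180 × 1/4 = 45
χ² = Σ (O − E)² / E
  chestnut: (45 − 45)² / 45 = 0.0000
  palomino: (87 − 90)² / 90 = 0.1000
  cremello: (48 − 45)² / 45 = 0.2000
χ² = 0.0000 + 0.1000 + 0.2000 = 0.300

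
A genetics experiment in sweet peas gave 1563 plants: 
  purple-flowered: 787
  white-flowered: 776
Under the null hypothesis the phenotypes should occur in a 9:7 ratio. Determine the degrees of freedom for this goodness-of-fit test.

1

A goodness-of-fit test with 2 phenotype classes has df = 2 − 1 = 1.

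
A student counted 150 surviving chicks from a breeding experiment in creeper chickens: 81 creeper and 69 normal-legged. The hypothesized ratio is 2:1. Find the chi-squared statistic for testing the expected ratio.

10.830

Under the 2:1 hypothesis (Σ ratio = 3, N = 150):
  creeper: 150 × 2/3 = 100
  normal-legged: 150 × 1/3 = 50
χ² = Σ (O − E)² / E
  creeper: (81 − 100)² / 100 = 3.6100
  normal-legged: (69 − 50)² / 50 = 7.2200
χ² = 3.6100 + 7.2200 = 10.830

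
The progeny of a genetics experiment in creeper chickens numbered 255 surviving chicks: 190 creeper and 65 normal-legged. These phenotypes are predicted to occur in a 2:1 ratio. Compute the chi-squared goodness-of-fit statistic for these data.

Expected counts for N = 255 under a 2:1 ratio (total parts = 3):
  creeper: 255 × 2/3 = 170
  normal-legged: 255 × 1/3 = 85
χ² = Σ (O − E)² / E
  creeper: (190 − 170)² / 170 = 2.3529
  normal-legged: (65 − 85)² / 85 = 4.7059
χ² = 2.3529 + 4.7059 = 7.0588 ≈ 7.059

7.059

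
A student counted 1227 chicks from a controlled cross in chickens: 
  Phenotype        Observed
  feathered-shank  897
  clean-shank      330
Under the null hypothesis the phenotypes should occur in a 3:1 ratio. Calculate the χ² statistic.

2.350

Expected counts for N = 1227 under a 3:1 ratio (total parts = 4):
  feathered-shank: 1227 × 3/4 = 920.25
  clean-shank: 1227 × 1/4 = 306.75
χ² = Σ (O − E)² / E
  feathered-shank: (897 − 920.25)² / 920.25 = 0.5874
  clean-shank: (330 − 306.75)² / 306.75 = 1.7622
χ² = 0.5874 + 1.7622 = 2.3496 ≈ 2.350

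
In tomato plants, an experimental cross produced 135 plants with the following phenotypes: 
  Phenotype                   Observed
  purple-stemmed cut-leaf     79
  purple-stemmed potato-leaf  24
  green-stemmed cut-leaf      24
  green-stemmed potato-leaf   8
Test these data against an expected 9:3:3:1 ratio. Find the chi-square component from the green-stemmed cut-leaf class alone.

0.068

The 9:3:3:1 ratio has 16 parts, so with N = 135 the expected counts are:
  purple-stemmed cut-leaf: 135 × 9/16 = 75.9375
  purple-stemmed potato-leaf: 135 × 3/16 = 25.3125
  green-stemmed cut-leaf: 135 × 3/16 = 25.3125
  green-stemmed potato-leaf: 135 × 1/16 = 8.4375
Contribution of green-stemmed cut-leaf: (24 − 25.3125)² / 25.3125 = 0.0681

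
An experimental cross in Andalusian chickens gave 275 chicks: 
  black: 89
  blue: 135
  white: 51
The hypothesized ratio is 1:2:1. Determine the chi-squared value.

The 1:2:1 ratio has 4 parts, so with N = 275 the expected counts are:
  black: 275 × 1/4 = 68.75
  blue: 275 × 2/4 = 137.5
  white: 275 × 1/4 = 68.75
χ² = Σ (O − E)² / E
  black: (89 − 68.75)² / 68.75 = 5.9645
  blue: (135 − 137.5)² / 137.5 = 0.0455
  white: (51 − 68.75)² / 68.75 = 4.5827
χ² = 5.9645 + 0.0455 + 4.5827 = 10.5927 ≈ 10.593

10.593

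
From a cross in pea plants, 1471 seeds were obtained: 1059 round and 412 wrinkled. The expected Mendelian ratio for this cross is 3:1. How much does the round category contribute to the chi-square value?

1.775

Under the 3:1 hypothesis (Σ ratio = 4, N = 1471):
  round: 1471 × 3/4 = 1103.25
  wrinkled: 1471 × 1/4 = 367.75
Contribution of round: (1059 − 1103.25)² / 1103.25 = 1.7748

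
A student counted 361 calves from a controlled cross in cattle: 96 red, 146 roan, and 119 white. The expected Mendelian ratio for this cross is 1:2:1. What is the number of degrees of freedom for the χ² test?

2

A goodness-of-fit test with 3 phenotype classes has df = 3 − 1 = 2.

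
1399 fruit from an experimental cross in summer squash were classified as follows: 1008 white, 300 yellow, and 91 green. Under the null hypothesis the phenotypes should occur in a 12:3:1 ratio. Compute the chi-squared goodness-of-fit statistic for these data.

7.182

Total ratio parts = 16. Expected numbers out of 1399:
  white: 1399 × 12/16 = 1049.25
  yellow: 1399 × 3/16 = 262.3125
  green: 1399 × 1/16 = 87.4375
χ² = Σ (O − E)² / E
  white: (1008 − 1049.25)² / 1049.25 = 1.6217
  yellow: (300 − 262.3125)² / 262.3125 = 5.4147
  green: (91 − 87.4375)² / 87.4375 = 0.1451
χ² = 1.6217 + 5.4147 + 0.1451 = 7.1815 ≈ 7.182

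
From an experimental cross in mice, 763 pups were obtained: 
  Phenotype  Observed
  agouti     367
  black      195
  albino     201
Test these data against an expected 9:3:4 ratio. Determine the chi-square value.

Expected counts for N = 763 under a 9:3:4 ratio (total parts = 16):
  agouti: 763 × 9/16 = 429.1875
  black: 763 × 3/16 = 143.0625
  albino: 763 × 4/16 = 190.75
χ² = Σ (O − E)² / E
  agouti: (367 − 429.1875)² / 429.1875 = 9.0107
  black: (195 − 143.0625)² / 143.0625 = 18.8554
  albino: (201 − 190.75)² / 190.75 = 0.5508
χ² = 9.0107 + 18.8554 + 0.5508 = 28.4169 ≈ 28.417

28.417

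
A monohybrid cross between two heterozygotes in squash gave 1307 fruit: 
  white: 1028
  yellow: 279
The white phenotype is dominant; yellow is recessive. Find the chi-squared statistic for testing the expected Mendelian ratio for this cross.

For a monohybrid cross between heterozygotes with complete dominance, the expected phenotypic ratio is 3:1.
Total ratio parts = 4. Expected numbers out of 1307:
  white: 1307 × 3/4 = 980.25
  yellow: 1307 × 1/4 = 326.75
χ² = Σ (O − E)² / E
  white: (1028 − 980.25)² / 980.25 = 2.3260
  yellow: (279 − 326.75)² / 326.75 = 6.9780
χ² = 2.3260 + 6.9780 = 9.304

9.304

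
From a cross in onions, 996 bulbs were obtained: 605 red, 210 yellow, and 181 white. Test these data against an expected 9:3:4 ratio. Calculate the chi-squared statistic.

Expected counts for N = 996 under a 9:3:4 ratio (total parts = 16):
  red: 996 × 9/16 = 560.25
  yellow: 996 × 3/16 = 186.75
  white: 996 × 4/16 = 249
χ² = Σ (O − E)² / E
  red: (605 − 560.25)² / 560.25 = 3.5744
  yellow: (210 − 186.75)² / 186.75 = 2.8946
  white: (181 − 249)² / 249 = 18.5703
χ² = 3.5744 + 2.8946 + 18.5703 = 25.0393 ≈ 25.039

25.039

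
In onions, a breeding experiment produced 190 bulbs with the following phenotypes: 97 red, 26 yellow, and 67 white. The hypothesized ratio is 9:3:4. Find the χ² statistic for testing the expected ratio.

11.518

Expected counts for N = 190 under a 9:3:4 ratio (total parts = 16):
  red: 190 × 9/16 = 106.875
  yellow: 190 × 3/16 = 35.625
  white: 190 × 4/16 = 47.5
χ² = Σ (O − E)² / E
  red: (97 − 106.875)² / 106.875 = 0.9124
  yellow: (26 − 35.625)² / 35.625 = 2.6004
  white: (67 − 47.5)² / 47.5 = 8.0053
χ² = 0.9124 + 2.6004 + 8.0053 = 11.5181 ≈ 11.518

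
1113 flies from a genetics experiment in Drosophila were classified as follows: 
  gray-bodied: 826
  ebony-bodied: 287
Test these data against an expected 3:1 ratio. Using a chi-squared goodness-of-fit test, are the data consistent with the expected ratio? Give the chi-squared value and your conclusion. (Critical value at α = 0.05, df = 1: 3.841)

The 3:1 ratio has 4 parts, so with N = 1113 the expected counts are:
  gray-bodied: 1113 × 3/4 = 834.75
  ebony-bodied: 1113 × 1/4 = 278.25
χ² = Σ (O − E)² / E
  gray-bodied: (826 − 834.75)² / 834.75 = 0.0917
  ebony-bodied: (287 − 278.25)² / 278.25 = 0.2752
χ² = 0.0917 + 0.2752 = 0.3669 ≈ 0.367
Degrees of freedom = 2 − 1 = 1; critical value at α = 0.05 is 3.841.
Since 0.367 < 3.841, we fail to reject the null hypothesis — the data are consistent with the 3:1 ratio.

0.367; consistent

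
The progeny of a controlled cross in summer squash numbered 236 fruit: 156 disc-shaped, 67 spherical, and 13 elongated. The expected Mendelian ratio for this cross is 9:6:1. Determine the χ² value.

9.503

The 9:6:1 ratio has 16 parts, so with N = 236 the expected counts are:
  disc-shaped: 236 × 9/16 = 132.75
  spherical: 236 × 6/16 = 88.5
  elongated: 236 × 1/16 = 14.75
χ² = Σ (O − E)² / E
  disc-shaped: (156 − 132.75)² / 132.75 = 4.0720
  spherical: (67 − 88.5)² / 88.5 = 5.2232
  elongated: (13 − 14.75)² / 14.75 = 0.2076
χ² = 4.0720 + 5.2232 + 0.2076 = 9.5028 ≈ 9.503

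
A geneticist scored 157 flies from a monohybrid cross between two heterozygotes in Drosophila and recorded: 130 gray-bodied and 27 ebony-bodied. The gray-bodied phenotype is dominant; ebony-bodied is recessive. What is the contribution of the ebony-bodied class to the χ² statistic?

3.823

For a monohybrid cross between heterozygotes with complete dominance, the expected phenotypic ratio is 3:1.
The 3:1 ratio has 4 parts, so with N = 157 the expected counts are:
  gray-bodied: 157 × 3/4 = 117.75
  ebony-bodied: 157 × 1/4 = 39.25
Contribution of ebony-bodied: (27 − 39.25)² / 39.25 = 3.8232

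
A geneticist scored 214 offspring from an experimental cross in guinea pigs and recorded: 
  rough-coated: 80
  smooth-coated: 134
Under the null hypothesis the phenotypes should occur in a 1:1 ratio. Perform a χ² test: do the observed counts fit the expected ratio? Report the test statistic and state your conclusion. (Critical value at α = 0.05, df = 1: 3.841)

The 1:1 ratio has 2 parts, so with N = 214 the expected counts are:
  rough-coated: 214 × 1/2 = 107
  smooth-coated: 214 × 1/2 = 107
χ² = Σ (O − E)² / E
  rough-coated: (80 − 107)² / 107 = 6.8131
  smooth-coated: (134 − 107)² / 107 = 6.8131
χ² = 6.8131 + 6.8131 = 13.6262 ≈ 13.626
Degrees of freedom = 2 − 1 = 1; critical value at α = 0.05 is 3.841.
Since 13.626 > 3.841, we reject the null hypothesis — the data do not fit the 1:1 ratio.

13.626; not consistent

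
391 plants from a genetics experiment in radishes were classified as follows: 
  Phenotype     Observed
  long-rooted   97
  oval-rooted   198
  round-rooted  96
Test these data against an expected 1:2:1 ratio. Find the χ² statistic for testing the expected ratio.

Total ratio parts = 4. Expected numbers out of 391:
  long-rooted: 391 × 1/4 = 97.75
  oval-rooted: 391 × 2/4 = 195.5
  round-rooted: 391 × 1/4 = 97.75
χ² = Σ (O − E)² / E
  long-rooted: (97 − 97.75)² / 97.75 = 0.0058
  oval-rooted: (198 − 195.5)² / 195.5 = 0.0320
  round-rooted: (96 − 97.75)² / 97.75 = 0.0313
χ² = 0.0058 + 0.0320 + 0.0313 = 0.0691 ≈ 0.069

0.069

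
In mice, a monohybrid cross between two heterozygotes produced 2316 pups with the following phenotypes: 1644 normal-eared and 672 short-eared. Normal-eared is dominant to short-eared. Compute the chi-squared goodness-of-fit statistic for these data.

19.917

For a monohybrid cross between heterozygotes with complete dominance, the expected phenotypic ratio is 3:1.
Under the 3:1 hypothesis (Σ ratio = 4, N = 2316):
  normal-eared: 2316 × 3/4 = 1737
  short-eared: 2316 × 1/4 = 579
χ² = Σ (O − E)² / E
  normal-eared: (1644 − 1737)² / 1737 = 4.9793
  short-eared: (672 − 579)² / 579 = 14.9378
χ² = 4.9793 + 14.9378 = 19.9171 ≈ 19.917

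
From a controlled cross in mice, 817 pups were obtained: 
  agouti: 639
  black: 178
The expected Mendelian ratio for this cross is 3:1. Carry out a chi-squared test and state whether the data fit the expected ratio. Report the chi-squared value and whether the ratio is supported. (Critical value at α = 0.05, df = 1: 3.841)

4.498; not consistent

Under the 3:1 hypothesis (Σ ratio = 4, N = 817):
  agouti: 817 × 3/4 = 612.75
  black: 817 × 1/4 = 204.25
χ² = Σ (O − E)² / E
  agouti: (639 − 612.75)² / 612.75 = 1.1245
  black: (178 − 204.25)² / 204.25 = 3.3736
χ² = 1.1245 + 3.3736 = 4.4981 ≈ 4.498
Degrees of freedom = 2 − 1 = 1; critical value at α = 0.05 is 3.841.
Since 4.498 > 3.841, we reject the null hypothesis — the data do not fit the 3:1 ratio.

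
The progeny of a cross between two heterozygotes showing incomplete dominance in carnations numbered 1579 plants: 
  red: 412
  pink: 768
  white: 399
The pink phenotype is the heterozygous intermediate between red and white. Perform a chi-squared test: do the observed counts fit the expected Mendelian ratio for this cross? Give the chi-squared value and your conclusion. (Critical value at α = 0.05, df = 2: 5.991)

1.385; consistent

With incomplete dominance, a heterozygote × heterozygote cross gives a 1:2:1 phenotypic ratio.
Expected counts for N = 1579 under a 1:2:1 ratio (total parts = 4):
  red: 1579 × 1/4 = 394.75
  pink: 1579 × 2/4 = 789.5
  white: 1579 × 1/4 = 394.75
χ² = Σ (O − E)² / E
  red: (412 − 394.75)² / 394.75 = 0.7538
  pink: (768 − 789.5)² / 789.5 = 0.5855
  white: (399 − 394.75)² / 394.75 = 0.0458
χ² = 0.7538 + 0.5855 + 0.0458 = 1.3851 ≈ 1.385
Degrees of freedom = 3 − 1 = 2; critical value at α = 0.05 is 5.991.
Since 1.385 < 5.991, we fail to reject the null hypothesis — the data are consistent with the 1:2:1 ratio.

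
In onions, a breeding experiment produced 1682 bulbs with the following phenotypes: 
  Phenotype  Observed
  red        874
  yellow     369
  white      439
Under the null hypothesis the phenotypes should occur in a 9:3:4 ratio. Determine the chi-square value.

Under the 9:3:4 hypothesis (Σ ratio = 16, N = 1682):
  red: 1682 × 9/16 = 946.125
  yellow: 1682 × 3/16 = 315.375
  white: 1682 × 4/16 = 420.5
χ² = Σ (O − E)² / E
  red: (874 − 946.125)² / 946.125 = 5.4982
  yellow: (369 − 315.375)² / 315.375 = 9.1182
  white: (439 − 420.5)² / 420.5 = 0.8139
χ² = 5.4982 + 9.1182 + 0.8139 = 15.4303 ≈ 15.430

15.430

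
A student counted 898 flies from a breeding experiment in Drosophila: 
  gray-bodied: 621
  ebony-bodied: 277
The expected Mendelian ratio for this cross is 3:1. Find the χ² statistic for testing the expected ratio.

16.370

The 3:1 ratio has 4 parts, so with N = 898 the expected counts are:
  gray-bodied: 898 × 3/4 = 673.5
  ebony-bodied: 898 × 1/4 = 224.5
χ² = Σ (O − E)² / E
  gray-bodied: (621 − 673.5)² / 673.5 = 4.0924
  ebony-bodied: (277 − 224.5)² / 224.5 = 12.2773
χ² = 4.0924 + 12.2773 = 16.3697 ≈ 16.370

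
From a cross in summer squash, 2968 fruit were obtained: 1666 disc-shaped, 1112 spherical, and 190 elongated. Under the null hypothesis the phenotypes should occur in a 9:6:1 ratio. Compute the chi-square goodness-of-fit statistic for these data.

Under the 9:6:1 hypothesis (Σ ratio = 16, N = 2968):
  disc-shaped: 2968 × 9/16 = 1669.5
  spherical: 2968 × 6/16 = 1113
  elongated: 2968 × 1/16 = 185.5
χ² = Σ (O − E)² / E
  disc-shaped: (1666 − 1669.5)² / 1669.5 = 0.0073
  spherical: (1112 − 1113)² / 1113 = 0.0009
  elongated: (190 − 185.5)² / 185.5 = 0.1092
χ² = 0.0073 + 0.0009 + 0.1092 = 0.1174 ≈ 0.117

0.117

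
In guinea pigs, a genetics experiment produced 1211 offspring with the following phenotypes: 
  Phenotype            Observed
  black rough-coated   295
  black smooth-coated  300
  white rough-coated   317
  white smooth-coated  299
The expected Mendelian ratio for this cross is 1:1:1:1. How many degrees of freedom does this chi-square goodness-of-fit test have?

A goodness-of-fit test with 4 phenotype classes has df = 4 − 1 = 3.

3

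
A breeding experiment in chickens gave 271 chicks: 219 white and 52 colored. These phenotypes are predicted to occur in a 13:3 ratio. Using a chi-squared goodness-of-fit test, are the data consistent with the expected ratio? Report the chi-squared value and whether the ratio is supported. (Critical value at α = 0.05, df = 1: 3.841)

0.034; consistent

Expected counts for N = 271 under a 13:3 ratio (total parts = 16):
  white: 271 × 13/16 = 220.1875
  colored: 271 × 3/16 = 50.8125
χ² = Σ (O − E)² / E
  white: (219 − 220.1875)² / 220.1875 = 0.0064
  colored: (52 − 50.8125)² / 50.8125 = 0.0278
χ² = 0.0064 + 0.0278 = 0.0342 ≈ 0.034
Degrees of freedom = 2 − 1 = 1; critical value at α = 0.05 is 3.841.
Since 0.034 < 3.841, we fail to reject the null hypothesis — the data are consistent with the 13:3 ratio.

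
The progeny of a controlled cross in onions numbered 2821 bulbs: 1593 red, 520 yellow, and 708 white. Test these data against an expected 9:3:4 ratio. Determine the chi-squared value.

0.186

Total ratio parts = 16. Expected numbers out of 2821:
  red: 2821 × 9/16 = 1586.8125
  yellow: 2821 × 3/16 = 528.9375
  white: 2821 × 4/16 = 705.25
χ² = Σ (O − E)² / E
  red: (1593 − 1586.8125)² / 1586.8125 = 0.0241
  yellow: (520 − 528.9375)² / 528.9375 = 0.1510
  white: (708 − 705.25)² / 705.25 = 0.0107
χ² = 0.0241 + 0.1510 + 0.0107 = 0.1858 ≈ 0.186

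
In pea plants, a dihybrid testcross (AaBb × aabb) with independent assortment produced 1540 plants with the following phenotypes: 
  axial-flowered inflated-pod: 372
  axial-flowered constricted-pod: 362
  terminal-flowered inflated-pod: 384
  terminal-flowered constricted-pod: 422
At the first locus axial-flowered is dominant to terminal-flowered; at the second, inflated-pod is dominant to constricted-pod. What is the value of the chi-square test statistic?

A dihybrid testcross with independent assortment gives a 1:1:1:1 ratio.
Under the 1:1:1:1 hypothesis (Σ ratio = 4, N = 1540):
  axial-flowered inflated-pod: 1540 × 1/4 = 385
  axial-flowered constricted-pod: 1540 × 1/4 = 385
  terminal-flowered inflated-pod: 1540 × 1/4 = 385
  terminal-flowered constricted-pod: 1540 × 1/4 = 385
χ² = Σ (O − E)² / E
  axial-flowered inflated-pod: (372 − 385)² / 385 = 0.4390
  axial-flowered constricted-pod: (362 − 385)² / 385 = 1.3740
  terminal-flowered inflated-pod: (384 − 385)² / 385 = 0.0026
  terminal-flowered constricted-pod: (422 − 385)² / 385 = 3.5558
χ² = 0.4390 + 1.3740 + 0.0026 + 3.5558 = 5.3714 ≈ 5.371

5.371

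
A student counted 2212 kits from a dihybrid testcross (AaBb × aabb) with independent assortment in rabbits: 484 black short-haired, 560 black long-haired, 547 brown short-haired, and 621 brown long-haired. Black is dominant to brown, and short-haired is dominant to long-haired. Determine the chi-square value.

17.125

A dihybrid testcross with independent assortment gives a 1:1:1:1 ratio.
Expected counts for N = 2212 under a 1:1:1:1 ratio (total parts = 4):
  black short-haired: 2212 × 1/4 = 553
  black long-haired: 2212 × 1/4 = 553
  brown short-haired: 2212 × 1/4 = 553
  brown long-haired: 2212 × 1/4 = 553
χ² = Σ (O − E)² / E
  black short-haired: (484 − 553)² / 553 = 8.6094
  black long-haired: (560 − 553)² / 553 = 0.0886
  brown short-haired: (547 − 553)² / 553 = 0.0651
  brown long-haired: (621 − 553)² / 553 = 8.3617
χ² = 8.6094 + 0.0886 + 0.0651 + 8.3617 = 17.1248 ≈ 17.125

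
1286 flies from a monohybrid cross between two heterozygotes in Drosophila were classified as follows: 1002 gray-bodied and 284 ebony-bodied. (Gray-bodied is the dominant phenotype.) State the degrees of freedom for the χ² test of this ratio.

For a monohybrid cross between heterozygotes with complete dominance, the expected phenotypic ratio is 3:1.
A goodness-of-fit test with 2 phenotype classes has df = 2 − 1 = 1.

1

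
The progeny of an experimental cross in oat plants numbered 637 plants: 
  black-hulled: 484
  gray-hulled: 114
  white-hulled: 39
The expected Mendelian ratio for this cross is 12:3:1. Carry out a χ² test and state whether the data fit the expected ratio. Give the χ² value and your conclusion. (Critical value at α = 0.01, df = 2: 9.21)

The 12:3:1 ratio has 16 parts, so with N = 637 the expected counts are:
  black-hulled: 637 × 12/16 = 477.75
  gray-hulled: 637 × 3/16 = 119.4375
  white-hulled: 637 × 1/16 = 39.8125
χ² = Σ (O − E)² / E
  black-hulled: (484 − 477.75)² / 477.75 = 0.0818
  gray-hulled: (114 − 119.4375)² / 119.4375 = 0.2475
  white-hulled: (39 − 39.8125)² / 39.8125 = 0.0166
χ² = 0.0818 + 0.2475 + 0.0166 = 0.3459 ≈ 0.346
Degrees of freedom = 3 − 1 = 2; critical value at α = 0.01 is 9.21.
Since 0.346 < 9.21, we fail to reject the null hypothesis — the data are consistent with the 12:3:1 ratio.

0.346; consistent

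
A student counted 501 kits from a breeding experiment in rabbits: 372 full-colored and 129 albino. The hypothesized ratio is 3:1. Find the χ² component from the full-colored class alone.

0.037

Under the 3:1 hypothesis (Σ ratio = 4, N = 501):
  full-colored: 501 × 3/4 = 375.75
  albino: 501 × 1/4 = 125.25
Contribution of full-colored: (372 − 375.75)² / 375.75 = 0.0374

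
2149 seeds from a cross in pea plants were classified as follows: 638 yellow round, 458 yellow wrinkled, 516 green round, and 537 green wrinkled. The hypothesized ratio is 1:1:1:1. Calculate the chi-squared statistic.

31.424

Expected counts for N = 2149 under a 1:1:1:1 ratio (total parts = 4):
  yellow round: 2149 × 1/4 = 537.25
  yellow wrinkled: 2149 × 1/4 = 537.25
  green round: 2149 × 1/4 = 537.25
  green wrinkled: 2149 × 1/4 = 537.25
χ² = Σ (O − E)² / E
  yellow round: (638 − 537.25)² / 537.25 = 18.8936
  yellow wrinkled: (458 − 537.25)² / 537.25 = 11.6902
  green round: (516 − 537.25)² / 537.25 = 0.8405
  green wrinkled: (537 − 537.25)² / 537.25 = 0.0001
χ² = 18.8936 + 11.6902 + 0.8405 + 0.0001 = 31.4244 ≈ 31.424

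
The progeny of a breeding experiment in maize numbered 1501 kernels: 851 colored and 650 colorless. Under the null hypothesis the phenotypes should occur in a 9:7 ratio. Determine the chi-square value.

The 9:7 ratio has 16 parts, so with N = 1501 the expected counts are:
  colored: 1501 × 9/16 = 844.3125
  colorless: 1501 × 7/16 = 656.6875
χ² = Σ (O − E)² / E
  colored: (851 − 844.3125)² / 844.3125 = 0.0530
  colorless: (650 − 656.6875)² / 656.6875 = 0.0681
χ² = 0.0530 + 0.0681 = 0.1211 ≈ 0.121

0.121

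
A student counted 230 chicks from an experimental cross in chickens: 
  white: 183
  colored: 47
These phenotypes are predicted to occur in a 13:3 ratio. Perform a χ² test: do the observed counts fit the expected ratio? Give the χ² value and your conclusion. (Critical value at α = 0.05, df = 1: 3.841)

0.429; consistent

Total ratio parts = 16. Expected numbers out of 230:
  white: 230 × 13/16 = 186.875
  colored: 230 × 3/16 = 43.125
χ² = Σ (O − E)² / E
  white: (183 − 186.875)² / 186.875 = 0.0804
  colored: (47 − 43.125)² / 43.125 = 0.3482
χ² = 0.0804 + 0.3482 = 0.4286 ≈ 0.429
Degrees of freedom = 2 − 1 = 1; critical value at α = 0.05 is 3.841.
Since 0.429 < 3.841, we fail to reject the null hypothesis — the data are consistent with the 13:3 ratio.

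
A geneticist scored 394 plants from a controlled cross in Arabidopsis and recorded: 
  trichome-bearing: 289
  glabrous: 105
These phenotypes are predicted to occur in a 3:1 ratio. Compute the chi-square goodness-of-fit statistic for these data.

0.572

Under the 3:1 hypothesis (Σ ratio = 4, N = 394):
  trichome-bearing: 394 × 3/4 = 295.5
  glabrous: 394 × 1/4 = 98.5
χ² = Σ (O − E)² / E
  trichome-bearing: (289 − 295.5)² / 295.5 = 0.1430
  glabrous: (105 − 98.5)² / 98.5 = 0.4289
χ² = 0.1430 + 0.4289 = 0.5719 ≈ 0.572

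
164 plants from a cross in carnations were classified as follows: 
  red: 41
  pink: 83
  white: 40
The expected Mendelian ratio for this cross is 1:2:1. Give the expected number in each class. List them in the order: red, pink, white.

41, 82, 41

Total ratio parts = 4. Expected numbers out of 164:
  red: 164 × 1/4 = 41
  pink: 164 × 2/4 = 82
  white: 164 × 1/4 = 41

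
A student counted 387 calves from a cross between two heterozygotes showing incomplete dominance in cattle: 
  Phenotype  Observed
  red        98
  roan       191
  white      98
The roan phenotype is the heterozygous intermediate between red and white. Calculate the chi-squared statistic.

0.065

With incomplete dominance, a heterozygote × heterozygote cross gives a 1:2:1 phenotypic ratio.
Under the 1:2:1 hypothesis (Σ ratio = 4, N = 387):
  red: 387 × 1/4 = 96.75
  roan: 387 × 2/4 = 193.5
  white: 387 × 1/4 = 96.75
χ² = Σ (O − E)² / E
  red: (98 − 96.75)² / 96.75 = 0.0161
  roan: (191 − 193.5)² / 193.5 = 0.0323
  white: (98 − 96.75)² / 96.75 = 0.0161
χ² = 0.0161 + 0.0323 + 0.0161 = 0.0645 ≈ 0.065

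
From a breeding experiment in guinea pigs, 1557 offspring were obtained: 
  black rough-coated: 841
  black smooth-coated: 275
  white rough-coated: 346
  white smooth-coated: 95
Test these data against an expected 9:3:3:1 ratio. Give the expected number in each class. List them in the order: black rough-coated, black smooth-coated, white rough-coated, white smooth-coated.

875.8125, 291.9375, 291.9375, 97.3125

Expected counts for N = 1557 under a 9:3:3:1 ratio (total parts = 16):
  black rough-coated: 1557 × 9/16 = 875.8125
  black smooth-coated: 1557 × 3/16 = 291.9375
  white rough-coated: 1557 × 3/16 = 291.9375
  white smooth-coated: 1557 × 1/16 = 97.3125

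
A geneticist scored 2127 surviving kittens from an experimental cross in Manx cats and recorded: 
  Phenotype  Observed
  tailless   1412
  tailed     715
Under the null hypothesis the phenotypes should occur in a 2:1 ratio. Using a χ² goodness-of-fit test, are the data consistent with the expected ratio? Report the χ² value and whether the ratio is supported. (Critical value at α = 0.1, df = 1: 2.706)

Total ratio parts = 3. Expected numbers out of 2127:
  tailless: 2127 × 2/3 = 1418
  tailed: 2127 × 1/3 = 709
χ² = Σ (O − E)² / E
  tailless: (1412 − 1418)² / 1418 = 0.0254
  tailed: (715 − 709)² / 709 = 0.0508
χ² = 0.0254 + 0.0508 = 0.0762 ≈ 0.076
Degrees of freedom = 2 − 1 = 1; critical value at α = 0.1 is 2.706.
Since 0.076 < 2.706, we fail to reject the null hypothesis — the data are consistent with the 2:1 ratio.

0.076; consistent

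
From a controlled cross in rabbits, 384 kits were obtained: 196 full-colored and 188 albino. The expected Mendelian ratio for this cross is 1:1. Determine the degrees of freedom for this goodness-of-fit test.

A goodness-of-fit test with 2 phenotype classes has df = 2 − 1 = 1.

1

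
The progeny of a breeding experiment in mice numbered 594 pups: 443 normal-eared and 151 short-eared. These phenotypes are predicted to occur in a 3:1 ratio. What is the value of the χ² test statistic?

The 3:1 ratio has 4 parts, so with N = 594 the expected counts are:
  normal-eared: 594 × 3/4 = 445.5
  short-eared: 594 × 1/4 = 148.5
χ² = Σ (O − E)² / E
  normal-eared: (443 − 445.5)² / 445.5 = 0.0140
  short-eared: (151 − 148.5)² / 148.5 = 0.0421
χ² = 0.0140 + 0.0421 = 0.0561 ≈ 0.056

0.056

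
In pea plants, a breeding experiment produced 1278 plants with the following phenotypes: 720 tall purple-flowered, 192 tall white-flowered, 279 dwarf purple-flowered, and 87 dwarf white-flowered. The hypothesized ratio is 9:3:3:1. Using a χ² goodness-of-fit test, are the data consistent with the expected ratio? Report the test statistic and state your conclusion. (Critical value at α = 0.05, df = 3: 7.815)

16.573; not consistent

Total ratio parts = 16. Expected numbers out of 1278:
  tall purple-flowered: 1278 × 9/16 = 718.875
  tall white-flowered: 1278 × 3/16 = 239.625
  dwarf purple-flowered: 1278 × 3/16 = 239.625
  dwarf white-flowered: 1278 × 1/16 = 79.875
χ² = Σ (O − E)² / E
  tall purple-flowered: (720 − 718.875)² / 718.875 = 0.0018
  tall white-flowered: (192 − 239.625)² / 239.625 = 9.4654
  dwarf purple-flowered: (279 − 239.625)² / 239.625 = 6.4701
  dwarf white-flowered: (87 − 79.875)² / 79.875 = 0.6356
χ² = 0.0018 + 9.4654 + 6.4701 + 0.6356 = 16.5729 ≈ 16.573
Degrees of freedom = 4 − 1 = 3; critical value at α = 0.05 is 7.815.
Since 16.573 > 7.815, we reject the null hypothesis — the data do not fit the 9:3:3:1 ratio.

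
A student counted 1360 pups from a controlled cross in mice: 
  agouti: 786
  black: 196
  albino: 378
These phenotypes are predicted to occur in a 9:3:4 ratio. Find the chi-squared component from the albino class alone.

The 9:3:4 ratio has 16 parts, so with N = 1360 the expected counts are:
  agouti: 1360 × 9/16 = 765
  black: 1360 × 3/16 = 255
  albino: 1360 × 4/16 = 340
Contribution of albino: (378 − 340)² / 340 = 4.2471

4.247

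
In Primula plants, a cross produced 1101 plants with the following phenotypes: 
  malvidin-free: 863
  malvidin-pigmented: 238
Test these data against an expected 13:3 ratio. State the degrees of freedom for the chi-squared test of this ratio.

A goodness-of-fit test with 2 phenotype classes has df = 2 − 1 = 1.

1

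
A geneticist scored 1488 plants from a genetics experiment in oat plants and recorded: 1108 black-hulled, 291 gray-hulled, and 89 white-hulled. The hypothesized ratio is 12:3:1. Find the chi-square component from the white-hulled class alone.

0.172

The 12:3:1 ratio has 16 parts, so with N = 1488 the expected counts are:
  black-hulled: 1488 × 12/16 = 1116
  gray-hulled: 1488 × 3/16 = 279
  white-hulled: 1488 × 1/16 = 93
Contribution of white-hulled: (89 − 93)² / 93 = 0.1720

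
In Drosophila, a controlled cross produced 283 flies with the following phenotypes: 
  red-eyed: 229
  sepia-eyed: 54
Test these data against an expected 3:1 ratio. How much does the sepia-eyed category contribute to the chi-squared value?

3.966

Total ratio parts = 4. Expected numbers out of 283:
  red-eyed: 283 × 3/4 = 212.25
  sepia-eyed: 283 × 1/4 = 70.75
Contribution of sepia-eyed: (54 − 70.75)² / 70.75 = 3.9655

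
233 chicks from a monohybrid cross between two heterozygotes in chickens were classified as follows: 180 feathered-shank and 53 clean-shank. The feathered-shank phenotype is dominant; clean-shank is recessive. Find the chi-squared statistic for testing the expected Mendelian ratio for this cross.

For a monohybrid cross between heterozygotes with complete dominance, the expected phenotypic ratio is 3:1.
Under the 3:1 hypothesis (Σ ratio = 4, N = 233):
  feathered-shank: 233 × 3/4 = 174.75
  clean-shank: 233 × 1/4 = 58.25
χ² = Σ (O − E)² / E
  feathered-shank: (180 − 174.75)² / 174.75 = 0.1577
  clean-shank: (53 − 58.25)² / 58.25 = 0.4732
χ² = 0.1577 + 0.4732 = 0.6309 ≈ 0.631

0.631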